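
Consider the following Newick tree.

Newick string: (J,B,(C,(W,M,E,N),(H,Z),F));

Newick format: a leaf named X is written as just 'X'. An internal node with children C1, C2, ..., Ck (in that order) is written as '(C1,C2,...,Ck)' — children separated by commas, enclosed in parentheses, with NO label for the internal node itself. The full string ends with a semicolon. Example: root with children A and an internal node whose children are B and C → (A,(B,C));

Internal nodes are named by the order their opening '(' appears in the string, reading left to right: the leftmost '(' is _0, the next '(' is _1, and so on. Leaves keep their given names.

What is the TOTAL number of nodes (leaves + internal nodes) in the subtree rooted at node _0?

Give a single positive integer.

Answer: 14

Derivation:
Newick: (J,B,(C,(W,M,E,N),(H,Z),F));
Locate _0: it is the '(' at position 0 (the 1st '(' reading left to right).
Query: subtree rooted at _0
_0: subtree_size = 1 + 13
  J: subtree_size = 1 + 0
  B: subtree_size = 1 + 0
  _1: subtree_size = 1 + 10
    C: subtree_size = 1 + 0
    _2: subtree_size = 1 + 4
      W: subtree_size = 1 + 0
      M: subtree_size = 1 + 0
      E: subtree_size = 1 + 0
      N: subtree_size = 1 + 0
    _3: subtree_size = 1 + 2
      H: subtree_size = 1 + 0
      Z: subtree_size = 1 + 0
    F: subtree_size = 1 + 0
Total subtree size of _0: 14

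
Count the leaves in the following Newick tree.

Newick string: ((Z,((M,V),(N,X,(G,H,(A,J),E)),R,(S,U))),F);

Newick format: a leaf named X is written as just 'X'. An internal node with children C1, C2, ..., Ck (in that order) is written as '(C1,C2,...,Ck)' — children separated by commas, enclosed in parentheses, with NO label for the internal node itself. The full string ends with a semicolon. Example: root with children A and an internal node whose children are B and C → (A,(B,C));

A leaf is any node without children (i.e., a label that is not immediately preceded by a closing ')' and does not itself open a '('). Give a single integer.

Newick: ((Z,((M,V),(N,X,(G,H,(A,J),E)),R,(S,U))),F);
Scan left-to-right; a leaf is any maximal label run not followed by '(':
  pos 2: leaf 'Z' → count = 1
  pos 6: leaf 'M' → count = 2
  pos 8: leaf 'V' → count = 3
  pos 12: leaf 'N' → count = 4
  pos 14: leaf 'X' → count = 5
  pos 17: leaf 'G' → count = 6
  pos 19: leaf 'H' → count = 7
  pos 22: leaf 'A' → count = 8
  pos 24: leaf 'J' → count = 9
  pos 27: leaf 'E' → count = 10
  pos 31: leaf 'R' → count = 11
  pos 34: leaf 'S' → count = 12
  pos 36: leaf 'U' → count = 13
  pos 41: leaf 'F' → count = 14
Total leaves: 14

Answer: 14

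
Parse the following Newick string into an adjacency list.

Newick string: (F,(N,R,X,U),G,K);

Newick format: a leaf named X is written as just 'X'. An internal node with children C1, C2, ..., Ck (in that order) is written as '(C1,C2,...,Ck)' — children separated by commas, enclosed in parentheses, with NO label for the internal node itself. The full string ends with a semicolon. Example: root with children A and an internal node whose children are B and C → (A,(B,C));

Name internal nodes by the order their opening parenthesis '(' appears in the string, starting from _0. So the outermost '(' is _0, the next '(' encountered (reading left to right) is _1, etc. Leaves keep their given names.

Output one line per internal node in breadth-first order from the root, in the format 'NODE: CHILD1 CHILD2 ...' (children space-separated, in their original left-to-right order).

Answer: _0: F _1 G K
_1: N R X U

Derivation:
Input: (F,(N,R,X,U),G,K);
Scanning left-to-right, naming '(' by encounter order:
  pos 0: '(' -> open internal node _0 (depth 1)
  pos 3: '(' -> open internal node _1 (depth 2)
  pos 11: ')' -> close internal node _1 (now at depth 1)
  pos 16: ')' -> close internal node _0 (now at depth 0)
Total internal nodes: 2
BFS adjacency from root:
  _0: F _1 G K
  _1: N R X U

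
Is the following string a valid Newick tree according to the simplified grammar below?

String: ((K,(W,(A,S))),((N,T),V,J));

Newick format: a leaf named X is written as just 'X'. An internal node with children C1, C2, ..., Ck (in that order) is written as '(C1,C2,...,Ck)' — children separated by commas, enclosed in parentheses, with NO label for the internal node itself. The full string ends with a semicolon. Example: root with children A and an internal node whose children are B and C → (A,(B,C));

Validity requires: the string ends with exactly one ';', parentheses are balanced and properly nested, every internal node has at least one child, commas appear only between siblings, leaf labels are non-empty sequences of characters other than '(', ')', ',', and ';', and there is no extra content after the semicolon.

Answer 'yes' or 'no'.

Input: ((K,(W,(A,S))),((N,T),V,J));
Paren balance: 6 '(' vs 6 ')' OK
Ends with single ';': True
Full parse: OK
Valid: True

Answer: yes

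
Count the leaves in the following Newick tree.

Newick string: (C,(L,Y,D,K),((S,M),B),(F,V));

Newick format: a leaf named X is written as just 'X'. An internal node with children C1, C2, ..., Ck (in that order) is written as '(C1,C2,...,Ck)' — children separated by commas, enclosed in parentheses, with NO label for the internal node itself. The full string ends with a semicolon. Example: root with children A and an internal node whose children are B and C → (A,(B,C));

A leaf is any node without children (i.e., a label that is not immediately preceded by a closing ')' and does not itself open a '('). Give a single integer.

Newick: (C,(L,Y,D,K),((S,M),B),(F,V));
Scan left-to-right; a leaf is any maximal label run not followed by '(':
  pos 1: leaf 'C' → count = 1
  pos 4: leaf 'L' → count = 2
  pos 6: leaf 'Y' → count = 3
  pos 8: leaf 'D' → count = 4
  pos 10: leaf 'K' → count = 5
  pos 15: leaf 'S' → count = 6
  pos 17: leaf 'M' → count = 7
  pos 20: leaf 'B' → count = 8
  pos 24: leaf 'F' → count = 9
  pos 26: leaf 'V' → count = 10
Total leaves: 10

Answer: 10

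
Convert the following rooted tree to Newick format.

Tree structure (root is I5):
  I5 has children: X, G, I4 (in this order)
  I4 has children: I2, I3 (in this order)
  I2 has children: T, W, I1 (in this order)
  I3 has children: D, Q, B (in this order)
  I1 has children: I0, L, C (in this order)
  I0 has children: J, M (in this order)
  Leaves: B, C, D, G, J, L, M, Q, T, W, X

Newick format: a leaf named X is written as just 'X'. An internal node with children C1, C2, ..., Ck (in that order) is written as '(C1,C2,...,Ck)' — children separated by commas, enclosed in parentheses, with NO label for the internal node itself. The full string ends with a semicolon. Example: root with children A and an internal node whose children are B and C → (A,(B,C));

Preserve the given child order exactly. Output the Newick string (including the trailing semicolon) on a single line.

Answer: (X,G,((T,W,((J,M),L,C)),(D,Q,B)));

Derivation:
internal I5 with children ['X', 'G', 'I4']
  leaf 'X' → 'X'
  leaf 'G' → 'G'
  internal I4 with children ['I2', 'I3']
    internal I2 with children ['T', 'W', 'I1']
      leaf 'T' → 'T'
      leaf 'W' → 'W'
      internal I1 with children ['I0', 'L', 'C']
        internal I0 with children ['J', 'M']
          leaf 'J' → 'J'
          leaf 'M' → 'M'
        → '(J,M)'
        leaf 'L' → 'L'
        leaf 'C' → 'C'
      → '((J,M),L,C)'
    → '(T,W,((J,M),L,C))'
    internal I3 with children ['D', 'Q', 'B']
      leaf 'D' → 'D'
      leaf 'Q' → 'Q'
      leaf 'B' → 'B'
    → '(D,Q,B)'
  → '((T,W,((J,M),L,C)),(D,Q,B))'
→ '(X,G,((T,W,((J,M),L,C)),(D,Q,B)))'
Final: (X,G,((T,W,((J,M),L,C)),(D,Q,B)));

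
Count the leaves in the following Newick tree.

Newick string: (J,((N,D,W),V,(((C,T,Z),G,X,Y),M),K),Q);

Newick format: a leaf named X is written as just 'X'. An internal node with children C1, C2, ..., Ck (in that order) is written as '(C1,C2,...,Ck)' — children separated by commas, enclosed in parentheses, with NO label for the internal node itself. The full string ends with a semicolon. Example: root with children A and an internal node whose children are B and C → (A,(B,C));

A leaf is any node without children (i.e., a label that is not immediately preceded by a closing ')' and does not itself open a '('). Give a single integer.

Answer: 14

Derivation:
Newick: (J,((N,D,W),V,(((C,T,Z),G,X,Y),M),K),Q);
Scan left-to-right; a leaf is any maximal label run not followed by '(':
  pos 1: leaf 'J' → count = 1
  pos 5: leaf 'N' → count = 2
  pos 7: leaf 'D' → count = 3
  pos 9: leaf 'W' → count = 4
  pos 12: leaf 'V' → count = 5
  pos 17: leaf 'C' → count = 6
  pos 19: leaf 'T' → count = 7
  pos 21: leaf 'Z' → count = 8
  pos 24: leaf 'G' → count = 9
  pos 26: leaf 'X' → count = 10
  pos 28: leaf 'Y' → count = 11
  pos 31: leaf 'M' → count = 12
  pos 34: leaf 'K' → count = 13
  pos 37: leaf 'Q' → count = 14
Total leaves: 14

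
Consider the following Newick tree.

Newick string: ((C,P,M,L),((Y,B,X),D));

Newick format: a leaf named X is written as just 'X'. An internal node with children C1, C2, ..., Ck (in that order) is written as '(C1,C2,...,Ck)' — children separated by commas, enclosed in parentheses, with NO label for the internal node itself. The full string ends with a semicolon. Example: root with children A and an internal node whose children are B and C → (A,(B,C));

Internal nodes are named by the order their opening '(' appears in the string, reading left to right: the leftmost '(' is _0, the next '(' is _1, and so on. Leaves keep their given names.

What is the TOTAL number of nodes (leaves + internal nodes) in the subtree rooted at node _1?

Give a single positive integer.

Newick: ((C,P,M,L),((Y,B,X),D));
Locate _1: it is the '(' at position 1 (the 2nd '(' reading left to right).
Query: subtree rooted at _1
_1: subtree_size = 1 + 4
  C: subtree_size = 1 + 0
  P: subtree_size = 1 + 0
  M: subtree_size = 1 + 0
  L: subtree_size = 1 + 0
Total subtree size of _1: 5

Answer: 5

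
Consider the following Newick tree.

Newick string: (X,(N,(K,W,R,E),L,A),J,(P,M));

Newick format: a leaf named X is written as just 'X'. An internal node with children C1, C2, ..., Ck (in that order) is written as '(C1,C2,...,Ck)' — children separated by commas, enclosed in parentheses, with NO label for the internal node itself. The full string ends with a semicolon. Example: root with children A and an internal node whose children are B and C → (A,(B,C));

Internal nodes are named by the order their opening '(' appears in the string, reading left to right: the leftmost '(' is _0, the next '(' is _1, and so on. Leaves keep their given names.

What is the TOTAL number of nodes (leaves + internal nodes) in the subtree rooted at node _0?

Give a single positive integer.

Newick: (X,(N,(K,W,R,E),L,A),J,(P,M));
Locate _0: it is the '(' at position 0 (the 1st '(' reading left to right).
Query: subtree rooted at _0
_0: subtree_size = 1 + 14
  X: subtree_size = 1 + 0
  _1: subtree_size = 1 + 8
    N: subtree_size = 1 + 0
    _2: subtree_size = 1 + 4
      K: subtree_size = 1 + 0
      W: subtree_size = 1 + 0
      R: subtree_size = 1 + 0
      E: subtree_size = 1 + 0
    L: subtree_size = 1 + 0
    A: subtree_size = 1 + 0
  J: subtree_size = 1 + 0
  _3: subtree_size = 1 + 2
    P: subtree_size = 1 + 0
    M: subtree_size = 1 + 0
Total subtree size of _0: 15

Answer: 15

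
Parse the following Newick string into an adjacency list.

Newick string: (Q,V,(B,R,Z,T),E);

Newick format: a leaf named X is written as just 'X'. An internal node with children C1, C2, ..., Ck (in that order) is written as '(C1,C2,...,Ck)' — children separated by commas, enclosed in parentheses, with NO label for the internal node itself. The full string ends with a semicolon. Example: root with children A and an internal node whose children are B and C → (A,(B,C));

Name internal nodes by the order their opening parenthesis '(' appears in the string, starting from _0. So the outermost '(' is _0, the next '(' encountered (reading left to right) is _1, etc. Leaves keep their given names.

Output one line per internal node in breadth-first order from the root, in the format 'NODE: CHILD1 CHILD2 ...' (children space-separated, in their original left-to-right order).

Input: (Q,V,(B,R,Z,T),E);
Scanning left-to-right, naming '(' by encounter order:
  pos 0: '(' -> open internal node _0 (depth 1)
  pos 5: '(' -> open internal node _1 (depth 2)
  pos 13: ')' -> close internal node _1 (now at depth 1)
  pos 16: ')' -> close internal node _0 (now at depth 0)
Total internal nodes: 2
BFS adjacency from root:
  _0: Q V _1 E
  _1: B R Z T

Answer: _0: Q V _1 E
_1: B R Z T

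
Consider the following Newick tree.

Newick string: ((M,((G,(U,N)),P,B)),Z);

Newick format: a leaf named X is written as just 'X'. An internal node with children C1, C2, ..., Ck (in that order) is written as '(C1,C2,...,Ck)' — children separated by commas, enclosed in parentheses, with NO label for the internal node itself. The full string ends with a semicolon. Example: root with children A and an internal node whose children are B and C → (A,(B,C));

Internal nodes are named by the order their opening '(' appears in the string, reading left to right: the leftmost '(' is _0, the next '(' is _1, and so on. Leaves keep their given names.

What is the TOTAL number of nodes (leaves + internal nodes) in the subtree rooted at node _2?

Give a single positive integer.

Answer: 8

Derivation:
Newick: ((M,((G,(U,N)),P,B)),Z);
Locate _2: it is the '(' at position 4 (the 3rd '(' reading left to right).
Query: subtree rooted at _2
_2: subtree_size = 1 + 7
  _3: subtree_size = 1 + 4
    G: subtree_size = 1 + 0
    _4: subtree_size = 1 + 2
      U: subtree_size = 1 + 0
      N: subtree_size = 1 + 0
  P: subtree_size = 1 + 0
  B: subtree_size = 1 + 0
Total subtree size of _2: 8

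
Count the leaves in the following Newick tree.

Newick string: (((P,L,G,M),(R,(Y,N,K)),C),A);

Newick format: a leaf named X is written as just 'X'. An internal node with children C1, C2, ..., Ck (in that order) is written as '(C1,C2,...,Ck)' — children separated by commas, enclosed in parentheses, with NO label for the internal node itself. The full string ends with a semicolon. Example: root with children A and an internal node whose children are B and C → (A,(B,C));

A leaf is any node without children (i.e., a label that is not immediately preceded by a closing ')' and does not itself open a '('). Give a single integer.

Newick: (((P,L,G,M),(R,(Y,N,K)),C),A);
Scan left-to-right; a leaf is any maximal label run not followed by '(':
  pos 3: leaf 'P' → count = 1
  pos 5: leaf 'L' → count = 2
  pos 7: leaf 'G' → count = 3
  pos 9: leaf 'M' → count = 4
  pos 13: leaf 'R' → count = 5
  pos 16: leaf 'Y' → count = 6
  pos 18: leaf 'N' → count = 7
  pos 20: leaf 'K' → count = 8
  pos 24: leaf 'C' → count = 9
  pos 27: leaf 'A' → count = 10
Total leaves: 10

Answer: 10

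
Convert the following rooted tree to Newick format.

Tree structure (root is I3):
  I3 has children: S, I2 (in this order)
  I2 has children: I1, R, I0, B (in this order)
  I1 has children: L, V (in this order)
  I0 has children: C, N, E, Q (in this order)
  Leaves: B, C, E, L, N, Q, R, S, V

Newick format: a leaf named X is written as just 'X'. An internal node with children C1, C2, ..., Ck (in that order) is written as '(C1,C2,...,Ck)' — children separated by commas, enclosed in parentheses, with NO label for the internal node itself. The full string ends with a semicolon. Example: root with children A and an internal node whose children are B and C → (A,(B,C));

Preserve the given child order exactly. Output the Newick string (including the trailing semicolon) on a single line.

internal I3 with children ['S', 'I2']
  leaf 'S' → 'S'
  internal I2 with children ['I1', 'R', 'I0', 'B']
    internal I1 with children ['L', 'V']
      leaf 'L' → 'L'
      leaf 'V' → 'V'
    → '(L,V)'
    leaf 'R' → 'R'
    internal I0 with children ['C', 'N', 'E', 'Q']
      leaf 'C' → 'C'
      leaf 'N' → 'N'
      leaf 'E' → 'E'
      leaf 'Q' → 'Q'
    → '(C,N,E,Q)'
    leaf 'B' → 'B'
  → '((L,V),R,(C,N,E,Q),B)'
→ '(S,((L,V),R,(C,N,E,Q),B))'
Final: (S,((L,V),R,(C,N,E,Q),B));

Answer: (S,((L,V),R,(C,N,E,Q),B));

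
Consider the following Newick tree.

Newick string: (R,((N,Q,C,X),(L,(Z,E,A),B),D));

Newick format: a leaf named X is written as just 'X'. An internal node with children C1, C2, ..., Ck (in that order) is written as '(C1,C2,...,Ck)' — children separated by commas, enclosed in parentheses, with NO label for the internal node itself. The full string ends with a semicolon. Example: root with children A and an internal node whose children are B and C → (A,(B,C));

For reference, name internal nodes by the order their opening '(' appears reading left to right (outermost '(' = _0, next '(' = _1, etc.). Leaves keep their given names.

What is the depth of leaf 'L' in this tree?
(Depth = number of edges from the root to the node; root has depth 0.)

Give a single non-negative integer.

Newick: (R,((N,Q,C,X),(L,(Z,E,A),B),D));
Naming internals by '(' encounter order: outermost '(' = _0, next = _1, ...
Query node: L
Path from root: _0 -> _1 -> _3 -> L
Depth of L: 3 (number of edges from root)

Answer: 3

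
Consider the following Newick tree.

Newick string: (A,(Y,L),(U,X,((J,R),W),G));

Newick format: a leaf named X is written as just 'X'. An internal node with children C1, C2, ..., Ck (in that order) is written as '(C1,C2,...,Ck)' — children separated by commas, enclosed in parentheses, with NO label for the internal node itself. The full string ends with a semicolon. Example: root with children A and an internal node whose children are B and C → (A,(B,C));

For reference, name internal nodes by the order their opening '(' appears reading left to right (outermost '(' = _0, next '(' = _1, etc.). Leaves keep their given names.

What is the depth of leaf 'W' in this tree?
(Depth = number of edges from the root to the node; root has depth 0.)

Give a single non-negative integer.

Newick: (A,(Y,L),(U,X,((J,R),W),G));
Naming internals by '(' encounter order: outermost '(' = _0, next = _1, ...
Query node: W
Path from root: _0 -> _2 -> _3 -> W
Depth of W: 3 (number of edges from root)

Answer: 3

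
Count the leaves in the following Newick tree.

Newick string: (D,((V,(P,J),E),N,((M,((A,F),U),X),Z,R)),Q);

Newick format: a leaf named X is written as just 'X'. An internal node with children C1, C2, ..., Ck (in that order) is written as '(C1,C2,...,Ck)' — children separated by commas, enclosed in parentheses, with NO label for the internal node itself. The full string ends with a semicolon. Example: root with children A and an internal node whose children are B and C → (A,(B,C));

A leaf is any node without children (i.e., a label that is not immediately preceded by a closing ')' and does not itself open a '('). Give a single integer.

Answer: 14

Derivation:
Newick: (D,((V,(P,J),E),N,((M,((A,F),U),X),Z,R)),Q);
Scan left-to-right; a leaf is any maximal label run not followed by '(':
  pos 1: leaf 'D' → count = 1
  pos 5: leaf 'V' → count = 2
  pos 8: leaf 'P' → count = 3
  pos 10: leaf 'J' → count = 4
  pos 13: leaf 'E' → count = 5
  pos 16: leaf 'N' → count = 6
  pos 20: leaf 'M' → count = 7
  pos 24: leaf 'A' → count = 8
  pos 26: leaf 'F' → count = 9
  pos 29: leaf 'U' → count = 10
  pos 32: leaf 'X' → count = 11
  pos 35: leaf 'Z' → count = 12
  pos 37: leaf 'R' → count = 13
  pos 41: leaf 'Q' → count = 14
Total leaves: 14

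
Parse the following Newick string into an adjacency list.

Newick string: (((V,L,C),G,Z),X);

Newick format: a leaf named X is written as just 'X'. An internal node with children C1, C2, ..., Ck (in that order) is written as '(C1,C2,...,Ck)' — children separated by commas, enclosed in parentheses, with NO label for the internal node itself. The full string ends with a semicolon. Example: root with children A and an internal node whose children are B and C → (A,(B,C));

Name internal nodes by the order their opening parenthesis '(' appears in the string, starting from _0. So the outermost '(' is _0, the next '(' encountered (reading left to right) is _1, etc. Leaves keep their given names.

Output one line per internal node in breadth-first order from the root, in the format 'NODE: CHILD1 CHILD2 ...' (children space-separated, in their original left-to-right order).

Input: (((V,L,C),G,Z),X);
Scanning left-to-right, naming '(' by encounter order:
  pos 0: '(' -> open internal node _0 (depth 1)
  pos 1: '(' -> open internal node _1 (depth 2)
  pos 2: '(' -> open internal node _2 (depth 3)
  pos 8: ')' -> close internal node _2 (now at depth 2)
  pos 13: ')' -> close internal node _1 (now at depth 1)
  pos 16: ')' -> close internal node _0 (now at depth 0)
Total internal nodes: 3
BFS adjacency from root:
  _0: _1 X
  _1: _2 G Z
  _2: V L C

Answer: _0: _1 X
_1: _2 G Z
_2: V L C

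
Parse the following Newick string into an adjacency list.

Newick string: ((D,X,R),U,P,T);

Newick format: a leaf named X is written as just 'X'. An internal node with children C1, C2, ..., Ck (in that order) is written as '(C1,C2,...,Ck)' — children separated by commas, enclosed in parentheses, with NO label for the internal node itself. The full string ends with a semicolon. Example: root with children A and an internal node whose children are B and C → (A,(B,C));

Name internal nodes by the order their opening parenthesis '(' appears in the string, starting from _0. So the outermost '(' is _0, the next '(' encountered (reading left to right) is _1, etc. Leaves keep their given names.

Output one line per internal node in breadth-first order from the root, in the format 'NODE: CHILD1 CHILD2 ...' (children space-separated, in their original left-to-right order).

Input: ((D,X,R),U,P,T);
Scanning left-to-right, naming '(' by encounter order:
  pos 0: '(' -> open internal node _0 (depth 1)
  pos 1: '(' -> open internal node _1 (depth 2)
  pos 7: ')' -> close internal node _1 (now at depth 1)
  pos 14: ')' -> close internal node _0 (now at depth 0)
Total internal nodes: 2
BFS adjacency from root:
  _0: _1 U P T
  _1: D X R

Answer: _0: _1 U P T
_1: D X R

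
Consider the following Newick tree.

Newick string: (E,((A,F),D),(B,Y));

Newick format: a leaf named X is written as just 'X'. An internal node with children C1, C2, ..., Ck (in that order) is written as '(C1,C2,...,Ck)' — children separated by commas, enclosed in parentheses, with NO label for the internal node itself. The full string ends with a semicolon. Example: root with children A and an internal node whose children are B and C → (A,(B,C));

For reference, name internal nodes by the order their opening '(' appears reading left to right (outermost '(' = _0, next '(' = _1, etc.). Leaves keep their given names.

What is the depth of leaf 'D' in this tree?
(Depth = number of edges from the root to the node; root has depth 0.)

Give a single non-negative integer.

Newick: (E,((A,F),D),(B,Y));
Naming internals by '(' encounter order: outermost '(' = _0, next = _1, ...
Query node: D
Path from root: _0 -> _1 -> D
Depth of D: 2 (number of edges from root)

Answer: 2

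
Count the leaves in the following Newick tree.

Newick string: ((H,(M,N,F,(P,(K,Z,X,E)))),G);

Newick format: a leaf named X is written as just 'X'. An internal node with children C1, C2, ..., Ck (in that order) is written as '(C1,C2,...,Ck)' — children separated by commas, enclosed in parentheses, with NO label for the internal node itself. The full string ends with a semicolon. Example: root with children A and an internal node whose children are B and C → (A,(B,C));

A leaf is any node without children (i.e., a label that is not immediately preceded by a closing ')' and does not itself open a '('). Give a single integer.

Newick: ((H,(M,N,F,(P,(K,Z,X,E)))),G);
Scan left-to-right; a leaf is any maximal label run not followed by '(':
  pos 2: leaf 'H' → count = 1
  pos 5: leaf 'M' → count = 2
  pos 7: leaf 'N' → count = 3
  pos 9: leaf 'F' → count = 4
  pos 12: leaf 'P' → count = 5
  pos 15: leaf 'K' → count = 6
  pos 17: leaf 'Z' → count = 7
  pos 19: leaf 'X' → count = 8
  pos 21: leaf 'E' → count = 9
  pos 27: leaf 'G' → count = 10
Total leaves: 10

Answer: 10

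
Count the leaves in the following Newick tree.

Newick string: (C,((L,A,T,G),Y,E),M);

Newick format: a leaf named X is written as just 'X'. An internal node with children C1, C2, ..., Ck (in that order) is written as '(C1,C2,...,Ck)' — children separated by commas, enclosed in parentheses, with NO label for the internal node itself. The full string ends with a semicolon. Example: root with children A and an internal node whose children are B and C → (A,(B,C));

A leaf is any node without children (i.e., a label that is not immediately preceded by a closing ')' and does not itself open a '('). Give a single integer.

Answer: 8

Derivation:
Newick: (C,((L,A,T,G),Y,E),M);
Scan left-to-right; a leaf is any maximal label run not followed by '(':
  pos 1: leaf 'C' → count = 1
  pos 5: leaf 'L' → count = 2
  pos 7: leaf 'A' → count = 3
  pos 9: leaf 'T' → count = 4
  pos 11: leaf 'G' → count = 5
  pos 14: leaf 'Y' → count = 6
  pos 16: leaf 'E' → count = 7
  pos 19: leaf 'M' → count = 8
Total leaves: 8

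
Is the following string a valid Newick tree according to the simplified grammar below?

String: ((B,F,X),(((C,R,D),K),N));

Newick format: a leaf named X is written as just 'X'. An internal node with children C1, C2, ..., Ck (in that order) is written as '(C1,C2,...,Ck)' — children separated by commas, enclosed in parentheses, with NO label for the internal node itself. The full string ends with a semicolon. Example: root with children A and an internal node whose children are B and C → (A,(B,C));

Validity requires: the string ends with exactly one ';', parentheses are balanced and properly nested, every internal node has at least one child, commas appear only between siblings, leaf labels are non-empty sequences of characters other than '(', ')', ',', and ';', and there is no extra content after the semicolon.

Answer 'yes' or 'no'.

Answer: yes

Derivation:
Input: ((B,F,X),(((C,R,D),K),N));
Paren balance: 5 '(' vs 5 ')' OK
Ends with single ';': True
Full parse: OK
Valid: True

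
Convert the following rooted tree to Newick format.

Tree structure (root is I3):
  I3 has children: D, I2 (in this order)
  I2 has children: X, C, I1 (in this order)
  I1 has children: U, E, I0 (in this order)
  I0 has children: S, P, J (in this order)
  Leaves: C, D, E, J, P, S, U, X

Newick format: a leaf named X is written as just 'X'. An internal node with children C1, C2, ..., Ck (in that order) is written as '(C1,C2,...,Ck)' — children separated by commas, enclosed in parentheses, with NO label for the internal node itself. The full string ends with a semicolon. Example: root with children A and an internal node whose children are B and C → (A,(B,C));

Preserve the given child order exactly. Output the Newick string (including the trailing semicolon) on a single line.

Answer: (D,(X,C,(U,E,(S,P,J))));

Derivation:
internal I3 with children ['D', 'I2']
  leaf 'D' → 'D'
  internal I2 with children ['X', 'C', 'I1']
    leaf 'X' → 'X'
    leaf 'C' → 'C'
    internal I1 with children ['U', 'E', 'I0']
      leaf 'U' → 'U'
      leaf 'E' → 'E'
      internal I0 with children ['S', 'P', 'J']
        leaf 'S' → 'S'
        leaf 'P' → 'P'
        leaf 'J' → 'J'
      → '(S,P,J)'
    → '(U,E,(S,P,J))'
  → '(X,C,(U,E,(S,P,J)))'
→ '(D,(X,C,(U,E,(S,P,J))))'
Final: (D,(X,C,(U,E,(S,P,J))));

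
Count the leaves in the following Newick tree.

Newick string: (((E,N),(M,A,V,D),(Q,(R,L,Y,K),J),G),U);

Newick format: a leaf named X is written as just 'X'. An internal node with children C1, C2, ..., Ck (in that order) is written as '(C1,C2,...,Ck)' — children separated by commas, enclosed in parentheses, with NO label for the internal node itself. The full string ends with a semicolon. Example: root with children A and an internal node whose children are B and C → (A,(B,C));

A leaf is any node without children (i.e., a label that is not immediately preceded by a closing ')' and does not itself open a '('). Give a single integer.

Newick: (((E,N),(M,A,V,D),(Q,(R,L,Y,K),J),G),U);
Scan left-to-right; a leaf is any maximal label run not followed by '(':
  pos 3: leaf 'E' → count = 1
  pos 5: leaf 'N' → count = 2
  pos 9: leaf 'M' → count = 3
  pos 11: leaf 'A' → count = 4
  pos 13: leaf 'V' → count = 5
  pos 15: leaf 'D' → count = 6
  pos 19: leaf 'Q' → count = 7
  pos 22: leaf 'R' → count = 8
  pos 24: leaf 'L' → count = 9
  pos 26: leaf 'Y' → count = 10
  pos 28: leaf 'K' → count = 11
  pos 31: leaf 'J' → count = 12
  pos 34: leaf 'G' → count = 13
  pos 37: leaf 'U' → count = 14
Total leaves: 14

Answer: 14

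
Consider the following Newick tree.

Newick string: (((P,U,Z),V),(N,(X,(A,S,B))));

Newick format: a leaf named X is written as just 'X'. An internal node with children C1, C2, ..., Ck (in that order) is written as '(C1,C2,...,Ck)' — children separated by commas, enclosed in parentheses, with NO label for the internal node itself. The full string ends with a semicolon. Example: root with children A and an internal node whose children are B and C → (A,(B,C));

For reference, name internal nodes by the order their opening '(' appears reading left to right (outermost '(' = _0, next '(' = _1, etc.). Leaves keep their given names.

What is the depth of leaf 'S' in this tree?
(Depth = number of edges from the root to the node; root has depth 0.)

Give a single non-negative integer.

Answer: 4

Derivation:
Newick: (((P,U,Z),V),(N,(X,(A,S,B))));
Naming internals by '(' encounter order: outermost '(' = _0, next = _1, ...
Query node: S
Path from root: _0 -> _3 -> _4 -> _5 -> S
Depth of S: 4 (number of edges from root)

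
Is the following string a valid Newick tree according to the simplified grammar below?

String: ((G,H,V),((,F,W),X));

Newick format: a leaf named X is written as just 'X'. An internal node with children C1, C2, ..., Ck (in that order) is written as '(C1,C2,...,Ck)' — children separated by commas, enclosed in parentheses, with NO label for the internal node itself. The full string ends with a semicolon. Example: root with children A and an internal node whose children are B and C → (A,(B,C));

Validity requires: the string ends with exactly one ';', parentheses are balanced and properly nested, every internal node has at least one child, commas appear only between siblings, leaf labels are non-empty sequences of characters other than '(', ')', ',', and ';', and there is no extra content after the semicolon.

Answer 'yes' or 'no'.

Input: ((G,H,V),((,F,W),X));
Paren balance: 4 '(' vs 4 ')' OK
Ends with single ';': True
Full parse: FAILS (empty leaf label at pos 11)
Valid: False

Answer: no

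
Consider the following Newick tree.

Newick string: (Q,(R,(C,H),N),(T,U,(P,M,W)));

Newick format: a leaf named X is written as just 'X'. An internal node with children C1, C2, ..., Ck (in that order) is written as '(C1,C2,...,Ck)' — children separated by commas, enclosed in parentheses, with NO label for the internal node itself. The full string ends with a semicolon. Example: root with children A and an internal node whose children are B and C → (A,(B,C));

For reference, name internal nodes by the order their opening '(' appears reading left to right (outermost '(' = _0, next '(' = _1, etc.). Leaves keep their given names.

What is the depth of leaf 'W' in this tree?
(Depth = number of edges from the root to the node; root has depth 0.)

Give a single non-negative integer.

Newick: (Q,(R,(C,H),N),(T,U,(P,M,W)));
Naming internals by '(' encounter order: outermost '(' = _0, next = _1, ...
Query node: W
Path from root: _0 -> _3 -> _4 -> W
Depth of W: 3 (number of edges from root)

Answer: 3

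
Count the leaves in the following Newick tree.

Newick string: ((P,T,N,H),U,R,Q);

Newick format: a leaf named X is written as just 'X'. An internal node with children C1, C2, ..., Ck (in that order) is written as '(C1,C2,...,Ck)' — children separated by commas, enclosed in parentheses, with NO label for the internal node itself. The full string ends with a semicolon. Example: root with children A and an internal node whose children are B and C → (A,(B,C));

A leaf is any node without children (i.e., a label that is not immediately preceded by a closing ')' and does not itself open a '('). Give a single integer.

Answer: 7

Derivation:
Newick: ((P,T,N,H),U,R,Q);
Scan left-to-right; a leaf is any maximal label run not followed by '(':
  pos 2: leaf 'P' → count = 1
  pos 4: leaf 'T' → count = 2
  pos 6: leaf 'N' → count = 3
  pos 8: leaf 'H' → count = 4
  pos 11: leaf 'U' → count = 5
  pos 13: leaf 'R' → count = 6
  pos 15: leaf 'Q' → count = 7
Total leaves: 7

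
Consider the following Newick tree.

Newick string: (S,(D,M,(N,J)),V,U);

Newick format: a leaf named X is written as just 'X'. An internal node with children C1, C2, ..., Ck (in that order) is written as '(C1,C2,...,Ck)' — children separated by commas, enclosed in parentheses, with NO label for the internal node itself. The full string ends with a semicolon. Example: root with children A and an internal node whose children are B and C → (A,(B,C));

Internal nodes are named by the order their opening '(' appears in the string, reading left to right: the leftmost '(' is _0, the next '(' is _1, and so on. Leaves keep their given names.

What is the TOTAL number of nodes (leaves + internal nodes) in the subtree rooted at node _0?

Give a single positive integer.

Newick: (S,(D,M,(N,J)),V,U);
Locate _0: it is the '(' at position 0 (the 1st '(' reading left to right).
Query: subtree rooted at _0
_0: subtree_size = 1 + 9
  S: subtree_size = 1 + 0
  _1: subtree_size = 1 + 5
    D: subtree_size = 1 + 0
    M: subtree_size = 1 + 0
    _2: subtree_size = 1 + 2
      N: subtree_size = 1 + 0
      J: subtree_size = 1 + 0
  V: subtree_size = 1 + 0
  U: subtree_size = 1 + 0
Total subtree size of _0: 10

Answer: 10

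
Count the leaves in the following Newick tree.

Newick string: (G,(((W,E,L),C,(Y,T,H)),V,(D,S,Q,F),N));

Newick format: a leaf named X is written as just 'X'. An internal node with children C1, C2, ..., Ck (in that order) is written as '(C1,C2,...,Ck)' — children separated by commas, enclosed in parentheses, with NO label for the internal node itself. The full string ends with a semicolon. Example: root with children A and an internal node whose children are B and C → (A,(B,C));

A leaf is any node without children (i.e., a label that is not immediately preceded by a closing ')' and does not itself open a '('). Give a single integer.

Newick: (G,(((W,E,L),C,(Y,T,H)),V,(D,S,Q,F),N));
Scan left-to-right; a leaf is any maximal label run not followed by '(':
  pos 1: leaf 'G' → count = 1
  pos 6: leaf 'W' → count = 2
  pos 8: leaf 'E' → count = 3
  pos 10: leaf 'L' → count = 4
  pos 13: leaf 'C' → count = 5
  pos 16: leaf 'Y' → count = 6
  pos 18: leaf 'T' → count = 7
  pos 20: leaf 'H' → count = 8
  pos 24: leaf 'V' → count = 9
  pos 27: leaf 'D' → count = 10
  pos 29: leaf 'S' → count = 11
  pos 31: leaf 'Q' → count = 12
  pos 33: leaf 'F' → count = 13
  pos 36: leaf 'N' → count = 14
Total leaves: 14

Answer: 14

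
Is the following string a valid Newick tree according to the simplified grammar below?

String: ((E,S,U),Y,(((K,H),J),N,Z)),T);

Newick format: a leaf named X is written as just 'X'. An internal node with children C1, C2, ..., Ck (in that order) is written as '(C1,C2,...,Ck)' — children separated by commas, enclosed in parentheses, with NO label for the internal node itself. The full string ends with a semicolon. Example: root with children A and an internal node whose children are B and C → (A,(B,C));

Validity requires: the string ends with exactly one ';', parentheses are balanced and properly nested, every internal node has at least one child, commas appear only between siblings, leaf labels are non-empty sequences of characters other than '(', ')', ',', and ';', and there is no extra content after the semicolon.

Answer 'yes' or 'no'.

Input: ((E,S,U),Y,(((K,H),J),N,Z)),T);
Paren balance: 5 '(' vs 6 ')' MISMATCH
Ends with single ';': True
Full parse: FAILS (extra content after tree at pos 27)
Valid: False

Answer: no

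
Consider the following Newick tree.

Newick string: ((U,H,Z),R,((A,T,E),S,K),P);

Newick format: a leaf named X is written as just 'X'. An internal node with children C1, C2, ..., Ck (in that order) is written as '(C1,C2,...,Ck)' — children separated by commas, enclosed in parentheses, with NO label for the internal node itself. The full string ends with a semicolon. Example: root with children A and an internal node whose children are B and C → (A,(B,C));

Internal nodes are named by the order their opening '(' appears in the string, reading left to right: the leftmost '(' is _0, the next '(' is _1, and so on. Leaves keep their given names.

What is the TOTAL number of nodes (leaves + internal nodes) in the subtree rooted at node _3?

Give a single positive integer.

Newick: ((U,H,Z),R,((A,T,E),S,K),P);
Locate _3: it is the '(' at position 12 (the 4th '(' reading left to right).
Query: subtree rooted at _3
_3: subtree_size = 1 + 3
  A: subtree_size = 1 + 0
  T: subtree_size = 1 + 0
  E: subtree_size = 1 + 0
Total subtree size of _3: 4

Answer: 4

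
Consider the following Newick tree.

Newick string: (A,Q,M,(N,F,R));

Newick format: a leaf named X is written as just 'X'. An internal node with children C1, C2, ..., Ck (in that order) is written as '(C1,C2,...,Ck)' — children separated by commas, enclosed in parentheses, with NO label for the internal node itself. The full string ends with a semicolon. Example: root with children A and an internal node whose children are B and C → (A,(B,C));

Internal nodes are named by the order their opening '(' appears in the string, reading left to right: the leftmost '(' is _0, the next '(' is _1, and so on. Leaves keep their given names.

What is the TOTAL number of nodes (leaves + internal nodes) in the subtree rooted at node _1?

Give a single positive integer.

Answer: 4

Derivation:
Newick: (A,Q,M,(N,F,R));
Locate _1: it is the '(' at position 7 (the 2nd '(' reading left to right).
Query: subtree rooted at _1
_1: subtree_size = 1 + 3
  N: subtree_size = 1 + 0
  F: subtree_size = 1 + 0
  R: subtree_size = 1 + 0
Total subtree size of _1: 4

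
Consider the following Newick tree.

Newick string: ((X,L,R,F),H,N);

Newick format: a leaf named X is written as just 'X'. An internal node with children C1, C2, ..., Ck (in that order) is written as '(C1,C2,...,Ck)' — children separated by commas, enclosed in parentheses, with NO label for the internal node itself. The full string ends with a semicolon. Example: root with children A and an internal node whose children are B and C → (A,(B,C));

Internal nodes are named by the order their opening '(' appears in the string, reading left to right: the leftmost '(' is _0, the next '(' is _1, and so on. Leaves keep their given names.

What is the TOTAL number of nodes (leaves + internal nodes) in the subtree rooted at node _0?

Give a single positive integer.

Answer: 8

Derivation:
Newick: ((X,L,R,F),H,N);
Locate _0: it is the '(' at position 0 (the 1st '(' reading left to right).
Query: subtree rooted at _0
_0: subtree_size = 1 + 7
  _1: subtree_size = 1 + 4
    X: subtree_size = 1 + 0
    L: subtree_size = 1 + 0
    R: subtree_size = 1 + 0
    F: subtree_size = 1 + 0
  H: subtree_size = 1 + 0
  N: subtree_size = 1 + 0
Total subtree size of _0: 8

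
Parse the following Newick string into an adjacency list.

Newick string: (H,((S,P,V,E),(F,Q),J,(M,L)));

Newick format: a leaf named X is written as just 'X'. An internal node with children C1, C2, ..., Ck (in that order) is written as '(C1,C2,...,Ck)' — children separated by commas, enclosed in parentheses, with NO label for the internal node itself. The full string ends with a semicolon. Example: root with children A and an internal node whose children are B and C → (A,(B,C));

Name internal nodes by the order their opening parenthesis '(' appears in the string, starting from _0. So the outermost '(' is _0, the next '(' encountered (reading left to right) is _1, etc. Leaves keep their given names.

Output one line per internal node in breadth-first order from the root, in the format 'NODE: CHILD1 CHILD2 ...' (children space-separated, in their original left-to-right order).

Input: (H,((S,P,V,E),(F,Q),J,(M,L)));
Scanning left-to-right, naming '(' by encounter order:
  pos 0: '(' -> open internal node _0 (depth 1)
  pos 3: '(' -> open internal node _1 (depth 2)
  pos 4: '(' -> open internal node _2 (depth 3)
  pos 12: ')' -> close internal node _2 (now at depth 2)
  pos 14: '(' -> open internal node _3 (depth 3)
  pos 18: ')' -> close internal node _3 (now at depth 2)
  pos 22: '(' -> open internal node _4 (depth 3)
  pos 26: ')' -> close internal node _4 (now at depth 2)
  pos 27: ')' -> close internal node _1 (now at depth 1)
  pos 28: ')' -> close internal node _0 (now at depth 0)
Total internal nodes: 5
BFS adjacency from root:
  _0: H _1
  _1: _2 _3 J _4
  _2: S P V E
  _3: F Q
  _4: M L

Answer: _0: H _1
_1: _2 _3 J _4
_2: S P V E
_3: F Q
_4: M L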